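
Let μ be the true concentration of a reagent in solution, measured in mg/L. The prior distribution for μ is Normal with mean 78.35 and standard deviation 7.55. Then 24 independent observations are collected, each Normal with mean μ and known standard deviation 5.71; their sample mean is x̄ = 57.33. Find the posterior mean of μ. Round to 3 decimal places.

Prior precision 1/τ₀² = 1/7.55² = 0.0175431; data precision n/σ² = 24/5.71² = 0.736104.
Posterior precision = 0.0175431 + 0.736104 = 0.753647.
Posterior mean = (0.0175431·78.35 + 0.736104·57.33) / 0.753647 = 57.819.

Posterior mean ≈ 57.819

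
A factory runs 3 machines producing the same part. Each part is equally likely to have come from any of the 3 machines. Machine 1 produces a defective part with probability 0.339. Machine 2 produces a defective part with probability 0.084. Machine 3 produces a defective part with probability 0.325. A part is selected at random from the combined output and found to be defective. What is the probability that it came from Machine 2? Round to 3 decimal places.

P(defective|M1) = 0.339; P(defective|M2) = 0.084; P(defective|M3) = 0.325.
Prior × likelihood for each source: 0.333333·0.339=0.1130, 0.333333·0.084=0.02800, 0.333333·0.325=0.1083. Summing gives P(defective) = 0.24933.
P(Machine 2 | defective) = 0.02800 / 0.24933 = 0.112.

Posterior probability ≈ 0.112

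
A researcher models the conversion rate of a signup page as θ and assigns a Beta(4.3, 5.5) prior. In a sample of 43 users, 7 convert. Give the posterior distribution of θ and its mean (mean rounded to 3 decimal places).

Posterior: Beta(11.3, 41.5); mean ≈ 0.214

The binomial likelihood is conjugate to the Beta prior: with 7 successes and 36 failures, the posterior is Beta(4.3+7, 5.5+36) = Beta(11.3, 41.5).
Posterior mean = α/(α+β) = 11.3/52.8 = 0.214.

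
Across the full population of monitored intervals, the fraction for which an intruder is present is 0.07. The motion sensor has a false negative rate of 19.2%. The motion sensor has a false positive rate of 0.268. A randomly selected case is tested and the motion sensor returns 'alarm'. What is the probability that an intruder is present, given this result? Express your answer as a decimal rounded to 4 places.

P(H | E) ≈ 0.1850

Let H be the event that an intruder is present. P(H) = 0.07, so P(¬H) = 0.93. With E the 'alarm' result, P(E|H) = 0.808 and P(E|¬H) = 0.268.
P(E) = 0.808·0.07 + 0.268·0.93 = 0.056560 + 0.24924 = 0.30580.
By Bayes' theorem, P(H|E) = 0.056560 / 0.30580 = 0.1850.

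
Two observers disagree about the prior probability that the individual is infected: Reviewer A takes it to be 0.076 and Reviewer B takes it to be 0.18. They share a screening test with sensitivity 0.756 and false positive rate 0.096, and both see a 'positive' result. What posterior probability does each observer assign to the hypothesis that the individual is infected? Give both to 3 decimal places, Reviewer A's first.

Reviewer A: 0.393; Reviewer B: 0.634

P('+'|H) = 0.756, P('+'|¬H) = 0.096.
Reviewer A: numerator 0.756·0.076 = 0.057456; evidence = 0.057456+0.096·0.924 = 0.14616; posterior = 0.393.
Reviewer B: numerator 0.756·0.18 = 0.13608; evidence = 0.13608+0.096·0.82 = 0.21480; posterior = 0.634.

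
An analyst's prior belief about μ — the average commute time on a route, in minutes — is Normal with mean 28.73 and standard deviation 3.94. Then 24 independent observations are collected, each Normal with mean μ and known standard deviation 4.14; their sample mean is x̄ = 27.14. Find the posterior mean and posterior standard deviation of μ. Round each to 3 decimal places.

With known σ, the Normal prior is conjugate. Weight on the data is w = (n/σ²)/(n/σ² + 1/τ₀²) = 1.40027/(1.40027+0.0644180) = 0.95602.
Posterior mean = w·x̄ + (1−w)·μ₀ = 0.95602·27.14 + 0.043981·28.73 = 27.210. Posterior variance = 1/(1.40027+0.0644180) = 0.682741, so SD = 0.826.

Posterior mean ≈ 27.210; posterior SD ≈ 0.826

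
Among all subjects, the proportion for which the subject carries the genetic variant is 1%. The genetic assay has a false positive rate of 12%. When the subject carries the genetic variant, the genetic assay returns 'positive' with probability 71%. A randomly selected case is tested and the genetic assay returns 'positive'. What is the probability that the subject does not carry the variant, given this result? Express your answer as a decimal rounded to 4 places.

P(¬H | E) ≈ 0.9436

Write H for 'the subject carries the genetic variant'. Prior odds H:¬H = 0.01/0.99 = 0.010101. For the 'positive' outcome, the likelihood ratio is 0.71/0.12 = 5.9167.
Posterior odds = 0.010101 × 5.9167 = 0.059764, so P(H|E) = 0.059764/(1+0.059764) = 0.0564. Then P(¬H|E) = 1 − 0.0564 = 0.9436.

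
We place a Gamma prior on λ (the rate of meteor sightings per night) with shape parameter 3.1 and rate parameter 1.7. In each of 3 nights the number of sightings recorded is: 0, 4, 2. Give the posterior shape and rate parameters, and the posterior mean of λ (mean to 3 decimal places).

Posterior: Gamma(shape=9.1, rate=4.7); mean ≈ 1.936

Total count ∑xᵢ = 6 over n = 3 nights.
Gamma is conjugate to the Poisson likelihood: posterior is Gamma(shape = 3.1+6 = 9.1, rate = 1.7+3 = 4.7).
E[λ | data] = 9.1/4.7 = 1.936.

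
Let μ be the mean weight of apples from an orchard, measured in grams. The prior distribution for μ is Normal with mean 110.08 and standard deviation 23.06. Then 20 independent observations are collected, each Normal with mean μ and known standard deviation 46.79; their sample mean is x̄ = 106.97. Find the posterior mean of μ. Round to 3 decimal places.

Prior precision 1/τ₀² = 1/23.06² = 0.00188053; data precision n/σ² = 20/46.79² = 0.00913532.
Posterior precision = 0.00188053 + 0.00913532 = 0.0110159.
Posterior mean = (0.00188053·110.08 + 0.00913532·106.97) / 0.0110159 = 107.501.

Posterior mean ≈ 107.501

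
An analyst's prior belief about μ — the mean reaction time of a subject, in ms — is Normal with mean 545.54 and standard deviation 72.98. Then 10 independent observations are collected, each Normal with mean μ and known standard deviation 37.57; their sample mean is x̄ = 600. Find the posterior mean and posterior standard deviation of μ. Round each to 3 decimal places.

Prior precision 1/τ₀² = 1/72.98² = 0.00018776; data precision n/σ² = 10/37.57² = 0.00708464.
Posterior precision = 0.00018776 + 0.00708464 = 0.00727239, giving posterior SD = 1/√0.00727239 = 11.726.
Posterior mean = (0.00018776·545.54 + 0.00708464·600) / 0.00727239 = 598.594.

Posterior mean ≈ 598.594; posterior SD ≈ 11.726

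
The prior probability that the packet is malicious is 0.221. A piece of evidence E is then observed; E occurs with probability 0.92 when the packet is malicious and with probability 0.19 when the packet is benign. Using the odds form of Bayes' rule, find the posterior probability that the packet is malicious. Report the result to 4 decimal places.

Prior odds = 0.221/(1−0.221) = 0.28370.
Likelihood ratio for E = 0.92/0.19 = 4.8421.
Posterior odds = prior odds × LR = 1.3737.
Posterior probability = odds/(1+odds) = 1.3737/2.3737 = 0.5787.

Posterior probability ≈ 0.5787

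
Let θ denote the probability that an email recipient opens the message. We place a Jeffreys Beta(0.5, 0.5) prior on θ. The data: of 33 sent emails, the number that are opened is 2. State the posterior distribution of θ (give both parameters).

Posterior: Beta(2.5, 31.5)

Observing 2 successes and 31 failures updates Beta(0.5, 0.5) by adding the success and failure counts to the two shape parameters: α = 0.5+2 = 2.5, β = 0.5+31 = 31.5.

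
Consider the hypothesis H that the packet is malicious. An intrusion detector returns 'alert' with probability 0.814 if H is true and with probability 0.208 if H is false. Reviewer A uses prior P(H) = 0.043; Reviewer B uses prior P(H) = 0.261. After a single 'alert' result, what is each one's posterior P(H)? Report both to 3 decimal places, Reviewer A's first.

Reviewer A: 0.150; Reviewer B: 0.580

P('+'|H) = 0.814, P('+'|¬H) = 0.208.
Reviewer A: numerator 0.814·0.043 = 0.035002; evidence = 0.035002+0.208·0.957 = 0.23406; posterior = 0.150.
Reviewer B: numerator 0.814·0.261 = 0.21245; evidence = 0.21245+0.208·0.739 = 0.36617; posterior = 0.580.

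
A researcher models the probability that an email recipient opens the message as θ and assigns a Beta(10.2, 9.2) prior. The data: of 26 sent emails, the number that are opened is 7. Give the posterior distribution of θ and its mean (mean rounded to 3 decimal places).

Posterior: Beta(17.2, 28.2); mean ≈ 0.379

Observing 7 successes and 19 failures updates Beta(10.2, 9.2) by adding the success and failure counts to the two shape parameters: α = 10.2+7 = 17.2, β = 9.2+19 = 28.2.
Posterior mean = α/(α+β) = 17.2/45.4 = 0.379.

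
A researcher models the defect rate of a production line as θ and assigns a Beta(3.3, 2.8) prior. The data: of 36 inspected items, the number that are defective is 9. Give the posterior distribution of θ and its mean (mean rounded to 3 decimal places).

Observing 9 successes and 27 failures updates Beta(3.3, 2.8) by adding the success and failure counts to the two shape parameters: α = 3.3+9 = 12.3, β = 2.8+27 = 29.8.
Posterior mean = α/(α+β) = 12.3/42.1 = 0.292.

Posterior: Beta(12.3, 29.8); mean ≈ 0.292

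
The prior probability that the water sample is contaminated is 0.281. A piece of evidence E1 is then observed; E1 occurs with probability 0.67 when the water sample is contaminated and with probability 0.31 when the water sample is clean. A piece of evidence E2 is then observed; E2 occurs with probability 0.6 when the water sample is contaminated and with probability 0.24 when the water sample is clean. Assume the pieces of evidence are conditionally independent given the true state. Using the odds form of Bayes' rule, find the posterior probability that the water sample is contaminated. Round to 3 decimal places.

Prior odds = 0.281/(1−0.281) = 0.39082. In log-odds, ln(0.39082) = -0.93951.
Add log likelihood ratios: ln(2.1613) + ln(2.5000) = 1.6870.
Posterior log-odds = 0.74749, so posterior odds = exp(0.74749) = 2.1117. Converting, P(H|E) = 2.1117/3.1117 = 0.679.

Posterior probability ≈ 0.679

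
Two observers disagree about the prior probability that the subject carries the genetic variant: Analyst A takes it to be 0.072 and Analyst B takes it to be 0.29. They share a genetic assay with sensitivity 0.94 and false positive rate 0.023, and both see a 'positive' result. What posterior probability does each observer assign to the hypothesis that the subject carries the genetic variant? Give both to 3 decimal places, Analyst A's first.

The likelihood ratio for a 'positive' result is 0.94/0.023 = 40.870.
Analyst A: prior odds 0.072/0.928 = 0.077586; posterior odds 3.1709; posterior probability 0.760.
Analyst B: prior odds 0.29/0.71 = 0.40845; posterior odds 16.693; posterior probability 0.943.

Analyst A: 0.760; Analyst B: 0.943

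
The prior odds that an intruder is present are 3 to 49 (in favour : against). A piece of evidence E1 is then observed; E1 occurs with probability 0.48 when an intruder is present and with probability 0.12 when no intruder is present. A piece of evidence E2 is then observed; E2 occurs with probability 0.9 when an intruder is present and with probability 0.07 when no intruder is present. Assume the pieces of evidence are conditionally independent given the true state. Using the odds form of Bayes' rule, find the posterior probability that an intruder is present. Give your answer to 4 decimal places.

Posterior probability ≈ 0.7590

Prior odds = 3/49 = 0.061224. In log-odds, ln(0.061224) = -2.7932.
Add log likelihood ratios: ln(4.0000) + ln(12.857) = 3.9402.
Posterior log-odds = 1.1470, so posterior odds = exp(1.1470) = 3.1487. Converting, P(H|E) = 3.1487/4.1487 = 0.7590.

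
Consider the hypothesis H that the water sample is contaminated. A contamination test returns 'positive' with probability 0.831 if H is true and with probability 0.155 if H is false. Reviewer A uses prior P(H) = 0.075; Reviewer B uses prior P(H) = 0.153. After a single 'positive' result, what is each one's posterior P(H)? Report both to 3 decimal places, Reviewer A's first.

Reviewer A: 0.303; Reviewer B: 0.492

The likelihood ratio for a 'positive' result is 0.831/0.155 = 5.3613.
Reviewer A: prior odds 0.075/0.925 = 0.081081; posterior odds 0.43470; posterior probability 0.303.
Reviewer B: prior odds 0.153/0.847 = 0.18064; posterior odds 0.96845; posterior probability 0.492.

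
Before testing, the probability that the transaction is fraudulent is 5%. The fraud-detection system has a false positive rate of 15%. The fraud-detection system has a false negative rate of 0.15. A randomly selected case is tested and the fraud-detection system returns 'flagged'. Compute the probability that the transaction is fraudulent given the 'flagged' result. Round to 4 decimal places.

Write H for 'the transaction is fraudulent'. Prior odds H:¬H = 0.05/0.95 = 0.052632. For the 'flagged' outcome, the likelihood ratio is 0.85/0.15 = 5.6667.
Posterior odds = 0.052632 × 5.6667 = 0.29825, so P(H|E) = 0.29825/(1+0.29825) = 0.2297.

P(H | E) ≈ 0.2297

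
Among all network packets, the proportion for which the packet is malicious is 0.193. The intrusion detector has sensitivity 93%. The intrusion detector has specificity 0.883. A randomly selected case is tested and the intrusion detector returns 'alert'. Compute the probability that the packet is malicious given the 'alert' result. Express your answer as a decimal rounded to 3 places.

Let H be the event that the packet is malicious. P(H) = 0.193, so P(¬H) = 0.807. With E the 'alert' result, P(E|H) = 0.93 and P(E|¬H) = 0.117.
P(E) = 0.93·0.193 + 0.117·0.807 = 0.17949 + 0.094419 = 0.27391.
By Bayes' theorem, P(H|E) = 0.17949 / 0.27391 = 0.655.

P(H | E) ≈ 0.655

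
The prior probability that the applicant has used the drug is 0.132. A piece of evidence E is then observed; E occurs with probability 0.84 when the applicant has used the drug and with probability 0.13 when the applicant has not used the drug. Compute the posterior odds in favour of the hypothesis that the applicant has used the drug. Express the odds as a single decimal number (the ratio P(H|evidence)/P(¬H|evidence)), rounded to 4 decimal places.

Posterior odds ≈ 0.9826

Prior odds = 0.132/(1−0.132) = 0.15207.
Likelihood ratio for E = 0.84/0.13 = 6.4615.
Posterior odds = prior odds × LR = 0.98263.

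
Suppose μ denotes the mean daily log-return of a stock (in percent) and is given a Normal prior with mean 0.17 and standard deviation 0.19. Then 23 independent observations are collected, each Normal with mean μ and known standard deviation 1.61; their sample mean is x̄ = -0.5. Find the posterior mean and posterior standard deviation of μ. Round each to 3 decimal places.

Prior precision 1/τ₀² = 1/0.19² = 27.7008; data precision n/σ² = 23/1.61² = 8.87311.
Posterior precision = 27.7008 + 8.87311 = 36.5739, giving posterior SD = 1/√36.5739 = 0.165.
Posterior mean = (27.7008·0.17 + 8.87311·-0.5) / 36.5739 = 0.007.

Posterior mean ≈ 0.007; posterior SD ≈ 0.165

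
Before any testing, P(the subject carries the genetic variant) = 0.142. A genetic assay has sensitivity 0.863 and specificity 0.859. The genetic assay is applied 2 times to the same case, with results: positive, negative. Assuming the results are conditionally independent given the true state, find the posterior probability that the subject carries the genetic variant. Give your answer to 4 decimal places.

Let H be the event that the subject carries the genetic variant; start with P(H) = 0.142. P('positive'|H) = 0.863, P('positive'|¬H) = 0.141.
Update on result 1 ('positive'): P(H) ← 0.863·0.1420 / (0.863·0.1420 + 0.141·0.8580) = 0.12255/0.24352 = 0.5032.
Update on result 2 ('negative'): P(H) ← 0.137·0.5032 / (0.137·0.5032 + 0.859·0.4968) = 0.068941/0.49568 = 0.1391.

Posterior P(H) ≈ 0.1391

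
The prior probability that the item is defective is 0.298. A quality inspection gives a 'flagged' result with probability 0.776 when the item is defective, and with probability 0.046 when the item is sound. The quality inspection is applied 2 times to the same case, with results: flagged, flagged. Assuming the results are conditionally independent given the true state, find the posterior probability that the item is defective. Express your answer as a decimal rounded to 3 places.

Posterior P(H) ≈ 0.992

Let H be the event that the item is defective; start with P(H) = 0.298. P('flagged'|H) = 0.776, P('flagged'|¬H) = 0.046.
Update on result 1 ('flagged'): P(H) ← 0.776·0.2980 / (0.776·0.2980 + 0.046·0.7020) = 0.23125/0.26354 = 0.8775.
Update on result 2 ('flagged'): P(H) ← 0.776·0.8775 / (0.776·0.8775 + 0.046·0.1225) = 0.68092/0.68655 = 0.9918.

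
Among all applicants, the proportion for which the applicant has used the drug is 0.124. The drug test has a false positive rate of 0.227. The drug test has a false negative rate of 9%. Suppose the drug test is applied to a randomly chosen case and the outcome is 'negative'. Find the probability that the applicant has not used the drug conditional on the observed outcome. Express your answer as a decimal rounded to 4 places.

P(¬H | E) ≈ 0.9838

Write H for 'the applicant has used the drug'. Prior odds H:¬H = 0.124/0.876 = 0.14155. For the 'negative' outcome, the likelihood ratio is 0.09/0.773 = 0.11643.
Posterior odds = 0.14155 × 0.11643 = 0.016481, so P(H|E) = 0.016481/(1+0.016481) = 0.0162. Then P(¬H|E) = 1 − 0.0162 = 0.9838.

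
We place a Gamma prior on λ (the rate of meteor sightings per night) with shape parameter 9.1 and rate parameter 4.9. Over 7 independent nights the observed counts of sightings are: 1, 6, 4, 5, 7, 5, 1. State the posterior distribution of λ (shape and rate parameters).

Total count ∑xᵢ = 29 over n = 7 nights.
Gamma is conjugate to the Poisson likelihood: posterior is Gamma(shape = 9.1+29 = 38.1, rate = 4.9+7 = 11.9).

Posterior: Gamma(shape=38.1, rate=11.9)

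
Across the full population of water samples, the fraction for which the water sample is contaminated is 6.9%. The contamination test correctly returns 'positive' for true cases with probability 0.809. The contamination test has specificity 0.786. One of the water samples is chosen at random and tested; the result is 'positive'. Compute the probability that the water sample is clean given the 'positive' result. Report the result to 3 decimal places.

Let H be the event that the water sample is contaminated. P(H) = 0.069, so P(¬H) = 0.931. With E the 'positive' result, P(E|H) = 0.809 and P(E|¬H) = 0.214.
P(E) = 0.809·0.069 + 0.214·0.931 = 0.055821 + 0.19923 = 0.25506.
By Bayes' theorem, P(H|E) = 0.055821 / 0.25506 = 0.219. Hence P(¬H|E) = 1 − 0.219 = 0.781.

P(¬H | E) ≈ 0.781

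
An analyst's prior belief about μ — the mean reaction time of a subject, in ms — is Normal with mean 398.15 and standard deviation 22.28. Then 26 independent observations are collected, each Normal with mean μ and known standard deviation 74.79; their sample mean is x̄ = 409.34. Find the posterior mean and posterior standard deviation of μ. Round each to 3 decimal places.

With known σ, the Normal prior is conjugate. Weight on the data is w = (n/σ²)/(n/σ² + 1/τ₀²) = 0.00464822/(0.00464822+0.00201451) = 0.69764.
Posterior mean = w·x̄ + (1−w)·μ₀ = 0.69764·409.34 + 0.30236·398.15 = 405.957. Posterior variance = 1/(0.00464822+0.00201451) = 150.089, so SD = 12.251.

Posterior mean ≈ 405.957; posterior SD ≈ 12.251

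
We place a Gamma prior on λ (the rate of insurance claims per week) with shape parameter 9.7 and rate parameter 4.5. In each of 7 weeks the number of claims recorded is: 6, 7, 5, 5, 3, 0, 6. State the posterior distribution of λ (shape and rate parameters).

Posterior: Gamma(shape=41.7, rate=11.5)

Total count ∑xᵢ = 32 over n = 7 weeks.
Gamma is conjugate to the Poisson likelihood: posterior is Gamma(shape = 9.7+32 = 41.7, rate = 4.5+7 = 11.5).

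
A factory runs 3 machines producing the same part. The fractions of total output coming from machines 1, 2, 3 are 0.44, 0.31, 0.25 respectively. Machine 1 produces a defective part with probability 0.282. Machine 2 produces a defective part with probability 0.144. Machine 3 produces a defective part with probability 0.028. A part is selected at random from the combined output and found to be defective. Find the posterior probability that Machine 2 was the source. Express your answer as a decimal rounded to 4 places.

Posterior probability ≈ 0.2540

Tabulate prior·likelihood by source: [1] prior 0.44, lik 0.282, product 0.1241; [2] prior 0.31, lik 0.144, product 0.04464; [3] prior 0.25, lik 0.028, product 0.007000.
Normalizing constant = 0.17572; the posterior for Machine 2 is its product over the sum, 0.04464/0.17572 = 0.2540.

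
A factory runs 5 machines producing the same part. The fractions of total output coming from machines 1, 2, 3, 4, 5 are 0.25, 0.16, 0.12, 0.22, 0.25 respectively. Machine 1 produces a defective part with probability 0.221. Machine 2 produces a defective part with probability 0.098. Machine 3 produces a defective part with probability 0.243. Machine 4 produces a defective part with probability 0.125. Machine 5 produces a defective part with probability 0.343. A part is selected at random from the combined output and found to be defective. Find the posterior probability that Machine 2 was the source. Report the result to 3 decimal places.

Posterior probability ≈ 0.073

Tabulate prior·likelihood by source: [1] prior 0.25, lik 0.221, product 0.05525; [2] prior 0.16, lik 0.098, product 0.01568; [3] prior 0.12, lik 0.243, product 0.02916; [4] prior 0.22, lik 0.125, product 0.02750; [5] prior 0.25, lik 0.343, product 0.08575.
Normalizing constant = 0.21334; the posterior for Machine 2 is its product over the sum, 0.01568/0.21334 = 0.073.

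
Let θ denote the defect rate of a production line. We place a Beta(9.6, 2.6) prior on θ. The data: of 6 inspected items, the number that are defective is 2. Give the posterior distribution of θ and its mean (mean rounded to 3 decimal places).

Observing 2 successes and 4 failures updates Beta(9.6, 2.6) by adding the success and failure counts to the two shape parameters: α = 9.6+2 = 11.6, β = 2.6+4 = 6.6.
Posterior mean = α/(α+β) = 11.6/18.2 = 0.637.

Posterior: Beta(11.6, 6.6); mean ≈ 0.637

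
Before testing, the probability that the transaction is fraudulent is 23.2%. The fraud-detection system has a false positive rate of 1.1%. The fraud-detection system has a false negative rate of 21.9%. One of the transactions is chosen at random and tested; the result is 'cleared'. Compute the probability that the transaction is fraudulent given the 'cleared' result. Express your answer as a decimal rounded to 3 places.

P(H | E) ≈ 0.063

Write H for 'the transaction is fraudulent'. Prior odds H:¬H = 0.232/0.768 = 0.30208. For the 'cleared' outcome, the likelihood ratio is 0.219/0.989 = 0.22144.
Posterior odds = 0.30208 × 0.22144 = 0.066892, so P(H|E) = 0.066892/(1+0.066892) = 0.063.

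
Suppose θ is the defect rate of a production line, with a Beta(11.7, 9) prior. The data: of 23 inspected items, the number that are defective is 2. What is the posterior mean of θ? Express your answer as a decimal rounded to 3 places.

The binomial likelihood is conjugate to the Beta prior: with 2 successes and 21 failures, the posterior is Beta(11.7+2, 9+21) = Beta(13.7, 30).
E[θ | data] = 13.7/(13.7+30) = 0.314.

Posterior mean ≈ 0.314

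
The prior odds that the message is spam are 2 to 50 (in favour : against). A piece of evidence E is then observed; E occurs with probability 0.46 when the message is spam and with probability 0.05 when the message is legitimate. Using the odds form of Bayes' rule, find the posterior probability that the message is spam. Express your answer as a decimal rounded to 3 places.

Prior odds = 2/50 = 0.040000.
Likelihood ratio for E = 0.46/0.05 = 9.2000.
Posterior odds = prior odds × LR = 0.36800.
Posterior probability = odds/(1+odds) = 0.36800/1.3680 = 0.269.

Posterior probability ≈ 0.269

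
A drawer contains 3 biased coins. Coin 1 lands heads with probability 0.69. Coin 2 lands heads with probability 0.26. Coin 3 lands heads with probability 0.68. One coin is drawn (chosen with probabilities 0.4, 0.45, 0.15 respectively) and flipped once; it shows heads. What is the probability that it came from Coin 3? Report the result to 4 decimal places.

P(heads|C1) = 0.69; P(heads|C2) = 0.26; P(heads|C3) = 0.68.
Prior × likelihood for each source: 0.4·0.69=0.2760, 0.45·0.26=0.1170, 0.15·0.68=0.1020. Summing gives P(heads) = 0.49500.
P(Coin 3 | heads) = 0.1020 / 0.49500 = 0.2061.

Posterior probability ≈ 0.2061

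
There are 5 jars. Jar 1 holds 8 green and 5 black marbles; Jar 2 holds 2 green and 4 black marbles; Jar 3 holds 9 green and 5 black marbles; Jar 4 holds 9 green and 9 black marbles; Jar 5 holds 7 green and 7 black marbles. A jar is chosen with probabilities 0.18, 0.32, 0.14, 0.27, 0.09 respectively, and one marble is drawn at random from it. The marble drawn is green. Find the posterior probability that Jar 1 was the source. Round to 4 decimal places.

Posterior probability ≈ 0.2272

P(green|Jar 1) = 0.6154; P(green|Jar 2) = 0.3333; P(green|Jar 3) = 0.6429; P(green|Jar 4) = 0.5; P(green|Jar 5) = 0.5.
Prior × likelihood for each source: 0.18·0.6154=0.1108, 0.32·0.3333=0.1067, 0.14·0.6429=0.09000, 0.27·0.5=0.1350, 0.09·0.5=0.04500. Summing gives P(green) = 0.48744.
P(Jar 1 | green) = 0.1108 / 0.48744 = 0.2272.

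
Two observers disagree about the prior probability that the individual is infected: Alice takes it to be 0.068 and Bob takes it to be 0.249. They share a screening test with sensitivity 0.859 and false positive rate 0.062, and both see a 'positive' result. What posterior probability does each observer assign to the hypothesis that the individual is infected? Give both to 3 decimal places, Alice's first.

The likelihood ratio for a 'positive' result is 0.859/0.062 = 13.855.
Alice: prior odds 0.068/0.932 = 0.072961; posterior odds 1.0109; posterior probability 0.503.
Bob: prior odds 0.249/0.751 = 0.33156; posterior odds 4.5937; posterior probability 0.821.

Alice: 0.503; Bob: 0.821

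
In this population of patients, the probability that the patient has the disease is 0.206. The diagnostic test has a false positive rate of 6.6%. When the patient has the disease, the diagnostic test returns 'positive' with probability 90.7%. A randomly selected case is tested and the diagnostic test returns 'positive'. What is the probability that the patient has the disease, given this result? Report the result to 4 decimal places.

Let H be the event that the patient has the disease. P(H) = 0.206, so P(¬H) = 0.794. With E the 'positive' result, P(E|H) = 0.907 and P(E|¬H) = 0.066.
P(E) = 0.907·0.206 + 0.066·0.794 = 0.18684 + 0.052404 = 0.23925.
By Bayes' theorem, P(H|E) = 0.18684 / 0.23925 = 0.7810.

P(H | E) ≈ 0.7810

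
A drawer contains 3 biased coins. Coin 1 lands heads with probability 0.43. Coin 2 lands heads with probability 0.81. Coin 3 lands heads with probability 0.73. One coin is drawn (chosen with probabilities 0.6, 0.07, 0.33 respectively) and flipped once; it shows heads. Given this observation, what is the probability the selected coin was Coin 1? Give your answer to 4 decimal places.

P(heads|C1) = 0.43; P(heads|C2) = 0.81; P(heads|C3) = 0.73.
Prior × likelihood for each source: 0.6·0.43=0.2580, 0.07·0.81=0.05670, 0.33·0.73=0.2409. Summing gives P(heads) = 0.55560.
P(Coin 1 | heads) = 0.2580 / 0.55560 = 0.4644.

Posterior probability ≈ 0.4644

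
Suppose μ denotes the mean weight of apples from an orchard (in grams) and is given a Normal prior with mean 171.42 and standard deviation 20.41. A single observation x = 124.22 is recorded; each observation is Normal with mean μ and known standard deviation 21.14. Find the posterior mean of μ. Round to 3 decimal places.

Prior precision 1/τ₀² = 1/20.41² = 0.00240057; data precision n/σ² = 1/21.14² = 0.00223764.
Posterior precision = 0.00240057 + 0.00223764 = 0.00463821.
Posterior mean = (0.00240057·171.42 + 0.00223764·124.22) / 0.00463821 = 148.649.

Posterior mean ≈ 148.649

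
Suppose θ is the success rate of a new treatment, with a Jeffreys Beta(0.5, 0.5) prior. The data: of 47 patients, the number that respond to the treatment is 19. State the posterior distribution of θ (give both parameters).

Posterior: Beta(19.5, 28.5)

The binomial likelihood is conjugate to the Beta prior: with 19 successes and 28 failures, the posterior is Beta(0.5+19, 0.5+28) = Beta(19.5, 28.5).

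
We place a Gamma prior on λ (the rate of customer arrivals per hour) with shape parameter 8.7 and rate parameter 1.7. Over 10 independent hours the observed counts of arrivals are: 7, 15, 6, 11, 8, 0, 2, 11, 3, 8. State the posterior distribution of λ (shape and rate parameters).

Total count ∑xᵢ = 71 over n = 10 hours.
Gamma is conjugate to the Poisson likelihood: posterior is Gamma(shape = 8.7+71 = 79.7, rate = 1.7+10 = 11.7).

Posterior: Gamma(shape=79.7, rate=11.7)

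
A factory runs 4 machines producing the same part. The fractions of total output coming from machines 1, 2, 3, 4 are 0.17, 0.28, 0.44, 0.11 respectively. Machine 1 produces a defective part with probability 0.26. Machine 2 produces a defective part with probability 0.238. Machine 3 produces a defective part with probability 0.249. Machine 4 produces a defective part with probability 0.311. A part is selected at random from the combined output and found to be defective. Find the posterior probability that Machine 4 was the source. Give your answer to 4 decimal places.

Posterior probability ≈ 0.1344

Tabulate prior·likelihood by source: [1] prior 0.17, lik 0.26, product 0.04420; [2] prior 0.28, lik 0.238, product 0.06664; [3] prior 0.44, lik 0.249, product 0.1096; [4] prior 0.11, lik 0.311, product 0.03421.
Normalizing constant = 0.25461; the posterior for Machine 4 is its product over the sum, 0.03421/0.25461 = 0.1344.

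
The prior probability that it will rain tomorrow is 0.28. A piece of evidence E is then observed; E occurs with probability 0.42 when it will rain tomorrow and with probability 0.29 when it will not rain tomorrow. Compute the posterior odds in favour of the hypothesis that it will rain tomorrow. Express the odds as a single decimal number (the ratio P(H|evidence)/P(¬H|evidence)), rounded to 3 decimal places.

Prior odds = 0.28/(1−0.28) = 0.38889.
Likelihood ratio for E = 0.42/0.29 = 1.4483.
Posterior odds = prior odds × LR = 0.56322.

Posterior odds ≈ 0.563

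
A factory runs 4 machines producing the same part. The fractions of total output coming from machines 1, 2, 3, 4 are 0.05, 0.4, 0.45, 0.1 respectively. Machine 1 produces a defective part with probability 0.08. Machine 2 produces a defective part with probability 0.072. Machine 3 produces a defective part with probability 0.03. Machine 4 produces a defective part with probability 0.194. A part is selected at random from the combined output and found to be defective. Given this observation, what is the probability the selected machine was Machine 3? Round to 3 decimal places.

P(defective|M1) = 0.08; P(defective|M2) = 0.072; P(defective|M3) = 0.03; P(defective|M4) = 0.194.
Prior × likelihood for each source: 0.05·0.08=0.004000, 0.4·0.072=0.02880, 0.45·0.03=0.01350, 0.1·0.194=0.01940. Summing gives P(defective) = 0.065700.
P(Machine 3 | defective) = 0.01350 / 0.065700 = 0.205.

Posterior probability ≈ 0.205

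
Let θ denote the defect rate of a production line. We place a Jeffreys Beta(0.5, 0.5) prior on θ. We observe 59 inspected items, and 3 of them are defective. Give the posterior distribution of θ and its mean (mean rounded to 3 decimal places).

Observing 3 successes and 56 failures updates Beta(0.5, 0.5) by adding the success and failure counts to the two shape parameters: α = 0.5+3 = 3.5, β = 0.5+56 = 56.5.
E[θ | data] = 3.5/(3.5+56.5) = 0.058.

Posterior: Beta(3.5, 56.5); mean ≈ 0.058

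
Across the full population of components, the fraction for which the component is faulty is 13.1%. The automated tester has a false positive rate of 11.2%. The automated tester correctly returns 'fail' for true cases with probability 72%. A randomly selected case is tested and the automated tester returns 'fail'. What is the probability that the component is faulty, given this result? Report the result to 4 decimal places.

P(H | E) ≈ 0.4922

Write H for 'the component is faulty'. Prior odds H:¬H = 0.131/0.869 = 0.15075. For the 'fail' outcome, the likelihood ratio is 0.72/0.112 = 6.4286.
Posterior odds = 0.15075 × 6.4286 = 0.96909, so P(H|E) = 0.96909/(1+0.96909) = 0.4922.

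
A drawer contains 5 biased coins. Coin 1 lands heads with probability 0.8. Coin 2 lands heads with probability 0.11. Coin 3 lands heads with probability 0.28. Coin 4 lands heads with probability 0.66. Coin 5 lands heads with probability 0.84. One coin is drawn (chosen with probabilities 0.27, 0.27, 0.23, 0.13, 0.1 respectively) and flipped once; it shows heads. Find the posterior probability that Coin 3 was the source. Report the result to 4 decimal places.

Posterior probability ≈ 0.1342

Tabulate prior·likelihood by source: [1] prior 0.27, lik 0.8, product 0.2160; [2] prior 0.27, lik 0.11, product 0.02970; [3] prior 0.23, lik 0.28, product 0.06440; [4] prior 0.13, lik 0.66, product 0.08580; [5] prior 0.1, lik 0.84, product 0.08400.
Normalizing constant = 0.47990; the posterior for Coin 3 is its product over the sum, 0.06440/0.47990 = 0.1342.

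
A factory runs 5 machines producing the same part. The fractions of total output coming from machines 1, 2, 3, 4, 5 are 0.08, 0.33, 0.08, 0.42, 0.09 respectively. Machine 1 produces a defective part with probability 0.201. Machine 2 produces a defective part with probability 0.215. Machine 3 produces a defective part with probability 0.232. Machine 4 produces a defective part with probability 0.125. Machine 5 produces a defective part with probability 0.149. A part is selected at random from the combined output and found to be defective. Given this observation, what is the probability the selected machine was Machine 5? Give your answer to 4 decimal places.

P(defective|M1) = 0.201; P(defective|M2) = 0.215; P(defective|M3) = 0.232; P(defective|M4) = 0.125; P(defective|M5) = 0.149.
Prior × likelihood for each source: 0.08·0.201=0.01608, 0.33·0.215=0.07095, 0.08·0.232=0.01856, 0.42·0.125=0.05250, 0.09·0.149=0.01341. Summing gives P(defective) = 0.17150.
P(Machine 5 | defective) = 0.01341 / 0.17150 = 0.0782.

Posterior probability ≈ 0.0782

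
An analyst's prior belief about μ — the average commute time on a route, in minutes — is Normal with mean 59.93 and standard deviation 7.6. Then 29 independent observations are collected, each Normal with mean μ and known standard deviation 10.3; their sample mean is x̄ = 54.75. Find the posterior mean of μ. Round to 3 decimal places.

Posterior mean ≈ 55.059

Prior precision 1/τ₀² = 1/7.6² = 0.0173130; data precision n/σ² = 29/10.3² = 0.273353.
Posterior precision = 0.0173130 + 0.273353 = 0.290666.
Posterior mean = (0.0173130·59.93 + 0.273353·54.75) / 0.290666 = 55.059.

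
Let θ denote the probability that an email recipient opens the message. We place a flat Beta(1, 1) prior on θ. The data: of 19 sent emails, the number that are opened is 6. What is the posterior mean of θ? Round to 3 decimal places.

The binomial likelihood is conjugate to the Beta prior: with 6 successes and 13 failures, the posterior is Beta(1+6, 1+13) = Beta(7, 14).
E[θ | data] = 7/(7+14) = 0.333.

Posterior mean ≈ 0.333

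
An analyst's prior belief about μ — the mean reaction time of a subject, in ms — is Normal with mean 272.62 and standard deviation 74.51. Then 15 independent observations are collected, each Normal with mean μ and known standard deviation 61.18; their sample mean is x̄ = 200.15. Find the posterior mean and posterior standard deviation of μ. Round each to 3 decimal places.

Posterior mean ≈ 203.267; posterior SD ≈ 15.453

Prior precision 1/τ₀² = 1/74.51² = 0.00018012; data precision n/σ² = 15/61.18² = 0.00400749.
Posterior precision = 0.00018012 + 0.00400749 = 0.00418761, giving posterior SD = 1/√0.00418761 = 15.453.
Posterior mean = (0.00018012·272.62 + 0.00400749·200.15) / 0.00418761 = 203.267.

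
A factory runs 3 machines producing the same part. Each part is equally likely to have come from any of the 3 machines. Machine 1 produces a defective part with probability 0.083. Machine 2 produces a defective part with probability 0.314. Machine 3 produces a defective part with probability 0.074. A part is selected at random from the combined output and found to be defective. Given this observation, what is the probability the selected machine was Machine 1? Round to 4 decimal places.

Posterior probability ≈ 0.1762

P(defective|M1) = 0.083; P(defective|M2) = 0.314; P(defective|M3) = 0.074.
Prior × likelihood for each source: 0.333333·0.083=0.02767, 0.333333·0.314=0.1047, 0.333333·0.074=0.02467. Summing gives P(defective) = 0.15700.
P(Machine 1 | defective) = 0.02767 / 0.15700 = 0.1762.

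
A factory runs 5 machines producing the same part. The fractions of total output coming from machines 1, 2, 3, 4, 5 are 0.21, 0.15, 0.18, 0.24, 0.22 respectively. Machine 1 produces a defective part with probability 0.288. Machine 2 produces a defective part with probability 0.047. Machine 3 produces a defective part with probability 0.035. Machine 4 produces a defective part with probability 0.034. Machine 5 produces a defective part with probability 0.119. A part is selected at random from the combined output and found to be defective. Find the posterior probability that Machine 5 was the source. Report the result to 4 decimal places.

Posterior probability ≈ 0.2420

Tabulate prior·likelihood by source: [1] prior 0.21, lik 0.288, product 0.06048; [2] prior 0.15, lik 0.047, product 0.007050; [3] prior 0.18, lik 0.035, product 0.006300; [4] prior 0.24, lik 0.034, product 0.008160; [5] prior 0.22, lik 0.119, product 0.02618.
Normalizing constant = 0.10817; the posterior for Machine 5 is its product over the sum, 0.02618/0.10817 = 0.2420.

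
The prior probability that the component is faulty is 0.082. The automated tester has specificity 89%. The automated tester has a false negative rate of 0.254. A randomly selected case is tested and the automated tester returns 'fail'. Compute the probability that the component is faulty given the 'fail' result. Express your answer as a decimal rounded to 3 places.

P(H | E) ≈ 0.377

Write H for 'the component is faulty'. Prior odds H:¬H = 0.082/0.918 = 0.089325. For the 'fail' outcome, the likelihood ratio is 0.746/0.11 = 6.7818.
Posterior odds = 0.089325 × 6.7818 = 0.60578, so P(H|E) = 0.60578/(1+0.60578) = 0.377.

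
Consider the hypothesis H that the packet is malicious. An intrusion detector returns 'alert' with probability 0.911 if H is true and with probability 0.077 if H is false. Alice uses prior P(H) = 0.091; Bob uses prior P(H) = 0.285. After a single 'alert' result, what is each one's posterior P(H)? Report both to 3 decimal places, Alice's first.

Alice: 0.542; Bob: 0.825

P('+'|H) = 0.911, P('+'|¬H) = 0.077.
Alice: numerator 0.911·0.091 = 0.082901; evidence = 0.082901+0.077·0.909 = 0.15289; posterior = 0.542.
Bob: numerator 0.911·0.285 = 0.25964; evidence = 0.25964+0.077·0.715 = 0.31469; posterior = 0.825.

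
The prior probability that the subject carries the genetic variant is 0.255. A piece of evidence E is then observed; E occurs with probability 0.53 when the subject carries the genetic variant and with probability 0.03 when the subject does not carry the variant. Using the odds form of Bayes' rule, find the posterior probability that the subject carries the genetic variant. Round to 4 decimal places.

Prior odds = 0.255/(1−0.255) = 0.34228. In log-odds, ln(0.34228) = -1.0721.
Add log likelihood ratio: ln(17.667) = 2.8717.
Posterior log-odds = 1.7996, so posterior odds = exp(1.7996) = 6.0470. Converting, P(H|E) = 6.0470/7.0470 = 0.8581.

Posterior probability ≈ 0.8581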